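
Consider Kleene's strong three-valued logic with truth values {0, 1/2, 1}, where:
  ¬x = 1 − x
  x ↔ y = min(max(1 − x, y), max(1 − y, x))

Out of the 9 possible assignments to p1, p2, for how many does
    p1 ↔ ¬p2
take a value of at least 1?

2

p1 = 0, p2 = 0 ↦ 0  <
p1 = 0, p2 = 1/2 ↦ 1/2  <
p1 = 0, p2 = 1 ↦ 1  ≥
p1 = 1/2, p2 = 0 ↦ 1/2  <
p1 = 1/2, p2 = 1/2 ↦ 1/2  <
p1 = 1/2, p2 = 1 ↦ 1/2  <
p1 = 1, p2 = 0 ↦ 1  ≥
p1 = 1, p2 = 1/2 ↦ 1/2  <
p1 = 1, p2 = 1 ↦ 0  <
So 2 of the 9 assignments meet the threshold.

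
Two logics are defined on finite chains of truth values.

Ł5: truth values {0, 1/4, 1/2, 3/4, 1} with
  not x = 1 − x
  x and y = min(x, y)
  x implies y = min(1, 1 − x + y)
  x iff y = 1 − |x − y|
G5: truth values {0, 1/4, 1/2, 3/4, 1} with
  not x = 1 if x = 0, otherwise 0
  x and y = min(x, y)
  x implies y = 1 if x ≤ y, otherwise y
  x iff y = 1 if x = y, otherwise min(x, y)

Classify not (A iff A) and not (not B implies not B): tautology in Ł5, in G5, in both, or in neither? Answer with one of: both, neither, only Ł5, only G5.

In Ł5: at A = 0, B = 0 the value is 0 — not a tautology.
In G5: at A = 0, B = 0 the value is 0 — not a tautology.

neither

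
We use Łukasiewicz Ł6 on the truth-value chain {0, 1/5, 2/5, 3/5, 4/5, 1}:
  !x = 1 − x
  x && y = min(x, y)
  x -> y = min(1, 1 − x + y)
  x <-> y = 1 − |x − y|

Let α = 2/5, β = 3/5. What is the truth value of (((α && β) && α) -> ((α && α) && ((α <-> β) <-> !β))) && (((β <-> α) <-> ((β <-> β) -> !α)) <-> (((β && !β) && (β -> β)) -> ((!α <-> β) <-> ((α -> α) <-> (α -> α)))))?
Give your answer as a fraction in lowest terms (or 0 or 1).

α && β = 2/5 && 3/5 = 2/5
(α && β) && α = 2/5 && 2/5 = 2/5
α && α = 2/5 && 2/5 = 2/5
α <-> β = 2/5 <-> 3/5 = 4/5
!β = !3/5 = 2/5
(α <-> β) <-> !β = 4/5 <-> 2/5 = 3/5
(α && α) && ((α <-> β) <-> !β) = 2/5 && 3/5 = 2/5
((α && β) && α) -> ((α && α) && ((α <-> β) <-> !β)) = 2/5 -> 2/5 = 1
β <-> α = 3/5 <-> 2/5 = 4/5
β <-> β = 3/5 <-> 3/5 = 1
!α = !2/5 = 3/5
(β <-> β) -> !α = 1 -> 3/5 = 3/5
(β <-> α) <-> ((β <-> β) -> !α) = 4/5 <-> 3/5 = 4/5
!β = !3/5 = 2/5
β && !β = 3/5 && 2/5 = 2/5
β -> β = 3/5 -> 3/5 = 1
(β && !β) && (β -> β) = 2/5 && 1 = 2/5
!α = !2/5 = 3/5
!α <-> β = 3/5 <-> 3/5 = 1
α -> α = 2/5 -> 2/5 = 1
α -> α = 2/5 -> 2/5 = 1
(α -> α) <-> (α -> α) = 1 <-> 1 = 1
(!α <-> β) <-> ((α -> α) <-> (α -> α)) = 1 <-> 1 = 1
((β && !β) && (β -> β)) -> ((!α <-> β) <-> ((α -> α) <-> (α -> α))) = 2/5 -> 1 = 1
((β <-> α) <-> ((β <-> β) -> !α)) <-> (((β && !β) && (β -> β)) -> ((!α <-> β) <-> ((α -> α) <-> (α -> α)))) = 4/5 <-> 1 = 4/5
(((α && β) && α) -> ((α && α) && ((α <-> β) <-> !β))) && (((β <-> α) <-> ((β <-> β) -> !α)) <-> (((β && !β) && (β -> β)) -> ((!α <-> β) <-> ((α -> α) <-> (α -> α))))) = 1 && 4/5 = 4/5

4/5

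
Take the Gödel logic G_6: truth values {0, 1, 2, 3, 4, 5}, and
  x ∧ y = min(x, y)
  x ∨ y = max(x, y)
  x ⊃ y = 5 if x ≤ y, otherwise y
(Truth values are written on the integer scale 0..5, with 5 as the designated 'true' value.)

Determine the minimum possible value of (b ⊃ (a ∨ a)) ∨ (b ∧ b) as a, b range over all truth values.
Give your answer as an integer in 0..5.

Take a = 0, b = 1:
a ∨ a = 0 ∨ 0 = 0
b ⊃ (a ∨ a) = 1 ⊃ 0 = 0
b ∧ b = 1 ∧ 1 = 1
(b ⊃ (a ∨ a)) ∨ (b ∧ b) = 0 ∨ 1 = 1
No assignment yields a value below 1, so this is the minimum.

1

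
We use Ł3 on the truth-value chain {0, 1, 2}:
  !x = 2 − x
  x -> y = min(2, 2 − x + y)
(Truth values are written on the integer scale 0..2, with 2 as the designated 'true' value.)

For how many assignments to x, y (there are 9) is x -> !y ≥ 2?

x = 0, y = 0 ↦ 2  ≥
x = 0, y = 1 ↦ 2  ≥
x = 0, y = 2 ↦ 2  ≥
x = 1, y = 0 ↦ 2  ≥
x = 1, y = 1 ↦ 2  ≥
x = 1, y = 2 ↦ 1  <
x = 2, y = 0 ↦ 2  ≥
x = 2, y = 1 ↦ 1  <
x = 2, y = 2 ↦ 0  <
So 6 of the 9 assignments meet the threshold.

6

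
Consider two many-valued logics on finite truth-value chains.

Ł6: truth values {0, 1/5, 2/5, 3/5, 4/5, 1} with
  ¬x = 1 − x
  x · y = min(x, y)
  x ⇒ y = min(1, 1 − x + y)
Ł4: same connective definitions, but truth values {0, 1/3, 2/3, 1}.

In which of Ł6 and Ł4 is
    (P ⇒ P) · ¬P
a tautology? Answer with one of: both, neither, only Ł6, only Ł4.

In Ł6: at P = 1/5 the value is 4/5 — not a tautology.
In Ł4: at P = 1/3 the value is 2/3 — not a tautology.

neither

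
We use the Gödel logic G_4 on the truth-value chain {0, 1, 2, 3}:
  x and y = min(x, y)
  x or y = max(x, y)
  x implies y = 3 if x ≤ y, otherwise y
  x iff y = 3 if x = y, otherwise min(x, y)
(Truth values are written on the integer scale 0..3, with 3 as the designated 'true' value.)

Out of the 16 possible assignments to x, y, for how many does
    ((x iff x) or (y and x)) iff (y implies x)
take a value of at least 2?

x = 0, y = 0 ↦ 3  ≥
x = 0, y = 1 ↦ 0  <
x = 0, y = 2 ↦ 0  <
x = 0, y = 3 ↦ 0  <
x = 1, y = 0 ↦ 3  ≥
x = 1, y = 1 ↦ 3  ≥
x = 1, y = 2 ↦ 1  <
x = 1, y = 3 ↦ 1  <
x = 2, y = 0 ↦ 3  ≥
x = 2, y = 1 ↦ 3  ≥
x = 2, y = 2 ↦ 3  ≥
x = 2, y = 3 ↦ 2  ≥
x = 3, y = 0 ↦ 3  ≥
x = 3, y = 1 ↦ 3  ≥
x = 3, y = 2 ↦ 3  ≥
x = 3, y = 3 ↦ 3  ≥
So 11 of the 16 assignments meet the threshold.

11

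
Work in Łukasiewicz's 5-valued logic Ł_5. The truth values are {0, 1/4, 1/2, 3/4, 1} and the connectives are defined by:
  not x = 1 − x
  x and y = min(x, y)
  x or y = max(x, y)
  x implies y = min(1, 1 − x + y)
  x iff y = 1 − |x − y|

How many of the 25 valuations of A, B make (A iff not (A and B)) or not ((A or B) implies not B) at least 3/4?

14

value 1: 9 assignments (counts)
value 3/4: 5 assignments (counts)
value 1/2: 7 assignments
value 1/4: 1 assignment
value 0: 3 assignments
So 14 of the 25 assignments meet the threshold.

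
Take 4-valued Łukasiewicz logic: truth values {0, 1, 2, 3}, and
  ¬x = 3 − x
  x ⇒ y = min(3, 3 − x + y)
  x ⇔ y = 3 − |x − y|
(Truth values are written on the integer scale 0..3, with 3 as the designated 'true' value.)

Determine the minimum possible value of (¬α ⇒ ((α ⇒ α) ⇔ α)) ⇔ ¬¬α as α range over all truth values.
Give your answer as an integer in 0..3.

Take α = 1:
¬α = ¬1 = 2
α ⇒ α = 1 ⇒ 1 = 3
(α ⇒ α) ⇔ α = 3 ⇔ 1 = 1
¬α ⇒ ((α ⇒ α) ⇔ α) = 2 ⇒ 1 = 2
¬α = ¬1 = 2
¬¬α = ¬2 = 1
(¬α ⇒ ((α ⇒ α) ⇔ α)) ⇔ ¬¬α = 2 ⇔ 1 = 2
No assignment yields a value below 2, so this is the minimum.

2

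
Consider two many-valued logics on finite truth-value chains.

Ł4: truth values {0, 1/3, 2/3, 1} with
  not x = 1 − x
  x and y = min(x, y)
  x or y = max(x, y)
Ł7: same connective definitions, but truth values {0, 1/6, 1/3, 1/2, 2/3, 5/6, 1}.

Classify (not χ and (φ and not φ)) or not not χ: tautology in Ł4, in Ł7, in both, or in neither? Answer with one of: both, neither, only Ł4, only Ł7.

neither

In Ł4: at φ = 0, χ = 0 the value is 0 — not a tautology.
In Ł7: at φ = 0, χ = 0 the value is 0 — not a tautology.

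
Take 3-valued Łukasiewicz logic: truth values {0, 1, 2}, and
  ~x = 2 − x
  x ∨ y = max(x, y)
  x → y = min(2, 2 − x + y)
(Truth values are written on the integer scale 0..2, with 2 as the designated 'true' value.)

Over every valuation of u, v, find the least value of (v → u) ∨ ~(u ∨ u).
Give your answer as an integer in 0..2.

Take u = 1, v = 2:
v → u = 2 → 1 = 1
u ∨ u = 1 ∨ 1 = 1
~(u ∨ u) = ~1 = 1
(v → u) ∨ ~(u ∨ u) = 1 ∨ 1 = 1
No assignment yields a value below 1, so this is the minimum.

1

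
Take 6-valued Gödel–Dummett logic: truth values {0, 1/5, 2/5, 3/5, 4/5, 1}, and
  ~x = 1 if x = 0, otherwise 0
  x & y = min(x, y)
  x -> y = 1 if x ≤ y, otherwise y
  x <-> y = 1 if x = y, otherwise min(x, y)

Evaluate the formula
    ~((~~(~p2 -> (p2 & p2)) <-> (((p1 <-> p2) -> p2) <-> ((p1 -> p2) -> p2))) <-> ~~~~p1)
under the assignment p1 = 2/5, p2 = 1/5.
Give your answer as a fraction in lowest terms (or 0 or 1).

0

~p2 = ~1/5 = 0
p2 & p2 = 1/5 & 1/5 = 1/5
~p2 -> (p2 & p2) = 0 -> 1/5 = 1
~(~p2 -> (p2 & p2)) = ~1 = 0
~~(~p2 -> (p2 & p2)) = ~0 = 1
p1 <-> p2 = 2/5 <-> 1/5 = 1/5
(p1 <-> p2) -> p2 = 1/5 -> 1/5 = 1
p1 -> p2 = 2/5 -> 1/5 = 1/5
(p1 -> p2) -> p2 = 1/5 -> 1/5 = 1
((p1 <-> p2) -> p2) <-> ((p1 -> p2) -> p2) = 1 <-> 1 = 1
~~(~p2 -> (p2 & p2)) <-> (((p1 <-> p2) -> p2) <-> ((p1 -> p2) -> p2)) = 1 <-> 1 = 1
~p1 = ~2/5 = 0
~~p1 = ~0 = 1
~~~p1 = ~1 = 0
~~~~p1 = ~0 = 1
(~~(~p2 -> (p2 & p2)) <-> (((p1 <-> p2) -> p2) <-> ((p1 -> p2) -> p2))) <-> ~~~~p1 = 1 <-> 1 = 1
~((~~(~p2 -> (p2 & p2)) <-> (((p1 <-> p2) -> p2) <-> ((p1 -> p2) -> p2))) <-> ~~~~p1) = ~1 = 0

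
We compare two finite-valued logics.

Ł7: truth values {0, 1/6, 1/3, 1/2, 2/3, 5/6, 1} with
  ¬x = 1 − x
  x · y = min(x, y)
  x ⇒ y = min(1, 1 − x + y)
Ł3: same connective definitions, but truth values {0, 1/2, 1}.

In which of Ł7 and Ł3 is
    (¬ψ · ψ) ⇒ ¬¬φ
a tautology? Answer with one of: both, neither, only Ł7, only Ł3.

In Ł7: at φ = 0, ψ = 1/6 the value is 5/6 — not a tautology.
In Ł3: at φ = 0, ψ = 1/2 the value is 1/2 — not a tautology.

neither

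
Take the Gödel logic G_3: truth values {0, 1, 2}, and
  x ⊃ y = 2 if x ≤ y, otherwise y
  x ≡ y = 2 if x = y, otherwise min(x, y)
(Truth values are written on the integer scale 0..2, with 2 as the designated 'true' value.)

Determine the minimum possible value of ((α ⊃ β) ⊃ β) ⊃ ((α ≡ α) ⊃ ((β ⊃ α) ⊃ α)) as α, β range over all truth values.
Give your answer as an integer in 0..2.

1

Take α = 1, β = 0:
α ⊃ β = 1 ⊃ 0 = 0
(α ⊃ β) ⊃ β = 0 ⊃ 0 = 2
α ≡ α = 1 ≡ 1 = 2
β ⊃ α = 0 ⊃ 1 = 2
(β ⊃ α) ⊃ α = 2 ⊃ 1 = 1
(α ≡ α) ⊃ ((β ⊃ α) ⊃ α) = 2 ⊃ 1 = 1
((α ⊃ β) ⊃ β) ⊃ ((α ≡ α) ⊃ ((β ⊃ α) ⊃ α)) = 2 ⊃ 1 = 1
No assignment yields a value below 1, so this is the minimum.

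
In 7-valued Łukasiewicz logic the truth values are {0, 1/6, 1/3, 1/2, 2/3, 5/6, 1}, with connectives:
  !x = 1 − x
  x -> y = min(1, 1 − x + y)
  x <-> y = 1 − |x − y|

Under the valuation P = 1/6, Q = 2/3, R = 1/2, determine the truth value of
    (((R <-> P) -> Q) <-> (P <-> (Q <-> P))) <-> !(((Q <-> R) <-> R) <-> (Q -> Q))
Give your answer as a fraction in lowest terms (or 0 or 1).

2/3

R <-> P = 1/2 <-> 1/6 = 2/3
(R <-> P) -> Q = 2/3 -> 2/3 = 1
Q <-> P = 2/3 <-> 1/6 = 1/2
P <-> (Q <-> P) = 1/6 <-> 1/2 = 2/3
((R <-> P) -> Q) <-> (P <-> (Q <-> P)) = 1 <-> 2/3 = 2/3
Q <-> R = 2/3 <-> 1/2 = 5/6
(Q <-> R) <-> R = 5/6 <-> 1/2 = 2/3
Q -> Q = 2/3 -> 2/3 = 1
((Q <-> R) <-> R) <-> (Q -> Q) = 2/3 <-> 1 = 2/3
!(((Q <-> R) <-> R) <-> (Q -> Q)) = !2/3 = 1/3
(((R <-> P) -> Q) <-> (P <-> (Q <-> P))) <-> !(((Q <-> R) <-> R) <-> (Q -> Q)) = 2/3 <-> 1/3 = 2/3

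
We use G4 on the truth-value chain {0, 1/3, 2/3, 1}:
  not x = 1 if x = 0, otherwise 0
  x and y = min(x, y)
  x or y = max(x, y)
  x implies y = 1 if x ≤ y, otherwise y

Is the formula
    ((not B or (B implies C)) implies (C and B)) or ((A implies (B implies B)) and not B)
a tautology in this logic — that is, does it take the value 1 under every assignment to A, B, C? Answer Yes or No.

No

Counterexample: take A = 0, B = 1/3, C = 1/3.
not B = not 1/3 = 0
B implies C = 1/3 implies 1/3 = 1
not B or (B implies C) = 0 or 1 = 1
C and B = 1/3 and 1/3 = 1/3
(not B or (B implies C)) implies (C and B) = 1 implies 1/3 = 1/3
B implies B = 1/3 implies 1/3 = 1
A implies (B implies B) = 0 implies 1 = 1
not B = not 1/3 = 0
(A implies (B implies B)) and not B = 1 and 0 = 0
((not B or (B implies C)) implies (C and B)) or ((A implies (B implies B)) and not B) = 1/3 or 0 = 1/3
This gives 1/3 ≠ 1.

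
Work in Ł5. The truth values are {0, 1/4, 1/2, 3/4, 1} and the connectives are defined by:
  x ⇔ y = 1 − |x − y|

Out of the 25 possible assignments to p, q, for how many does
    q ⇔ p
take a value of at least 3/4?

value 1: 5 assignments (counts)
value 3/4: 8 assignments (counts)
value 1/2: 6 assignments
value 1/4: 4 assignments
value 0: 2 assignments
So 13 of the 25 assignments meet the threshold.

13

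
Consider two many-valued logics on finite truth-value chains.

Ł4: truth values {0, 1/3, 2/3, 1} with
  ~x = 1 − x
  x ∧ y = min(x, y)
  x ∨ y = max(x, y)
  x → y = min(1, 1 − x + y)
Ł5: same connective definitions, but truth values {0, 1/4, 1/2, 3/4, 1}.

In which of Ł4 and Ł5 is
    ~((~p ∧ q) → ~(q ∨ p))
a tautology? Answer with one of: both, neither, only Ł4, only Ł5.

In Ł4: at p = 0, q = 0 the value is 0 — not a tautology.
In Ł5: at p = 0, q = 0 the value is 0 — not a tautology.

neither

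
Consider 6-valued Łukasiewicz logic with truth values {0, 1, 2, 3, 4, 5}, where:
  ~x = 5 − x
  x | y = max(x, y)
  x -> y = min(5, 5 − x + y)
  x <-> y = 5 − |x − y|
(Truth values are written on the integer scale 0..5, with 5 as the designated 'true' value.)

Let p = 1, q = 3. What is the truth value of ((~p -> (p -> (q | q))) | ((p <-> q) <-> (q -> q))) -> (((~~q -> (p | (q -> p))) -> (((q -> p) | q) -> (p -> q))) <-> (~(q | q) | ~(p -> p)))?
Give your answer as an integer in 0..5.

~p = ~1 = 4
q | q = 3 | 3 = 3
p -> (q | q) = 1 -> 3 = 5
~p -> (p -> (q | q)) = 4 -> 5 = 5
p <-> q = 1 <-> 3 = 3
q -> q = 3 -> 3 = 5
(p <-> q) <-> (q -> q) = 3 <-> 5 = 3
(~p -> (p -> (q | q))) | ((p <-> q) <-> (q -> q)) = 5 | 3 = 5
~q = ~3 = 2
~~q = ~2 = 3
q -> p = 3 -> 1 = 3
p | (q -> p) = 1 | 3 = 3
~~q -> (p | (q -> p)) = 3 -> 3 = 5
q -> p = 3 -> 1 = 3
(q -> p) | q = 3 | 3 = 3
p -> q = 1 -> 3 = 5
((q -> p) | q) -> (p -> q) = 3 -> 5 = 5
(~~q -> (p | (q -> p))) -> (((q -> p) | q) -> (p -> q)) = 5 -> 5 = 5
q | q = 3 | 3 = 3
~(q | q) = ~3 = 2
p -> p = 1 -> 1 = 5
~(p -> p) = ~5 = 0
~(q | q) | ~(p -> p) = 2 | 0 = 2
((~~q -> (p | (q -> p))) -> (((q -> p) | q) -> (p -> q))) <-> (~(q | q) | ~(p -> p)) = 5 <-> 2 = 2
((~p -> (p -> (q | q))) | ((p <-> q) <-> (q -> q))) -> (((~~q -> (p | (q -> p))) -> (((q -> p) | q) -> (p -> q))) <-> (~(q | q) | ~(p -> p))) = 5 -> 2 = 2

2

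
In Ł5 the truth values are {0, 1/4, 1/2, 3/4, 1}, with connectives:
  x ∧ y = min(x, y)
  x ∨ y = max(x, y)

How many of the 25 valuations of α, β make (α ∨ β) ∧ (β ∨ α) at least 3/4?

value 1: 9 assignments (counts)
value 3/4: 7 assignments (counts)
value 1/2: 5 assignments
value 1/4: 3 assignments
value 0: 1 assignment
So 16 of the 25 assignments meet the threshold.

16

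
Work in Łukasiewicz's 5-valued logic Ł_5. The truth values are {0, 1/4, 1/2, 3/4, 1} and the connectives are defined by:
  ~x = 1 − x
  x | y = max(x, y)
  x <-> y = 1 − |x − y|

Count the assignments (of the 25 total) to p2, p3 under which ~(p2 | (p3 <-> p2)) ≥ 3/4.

3

value 1: 1 assignment (counts)
value 3/4: 2 assignments (counts)
value 1/2: 4 assignments
value 1/4: 9 assignments
value 0: 9 assignments
So 3 of the 25 assignments meet the threshold.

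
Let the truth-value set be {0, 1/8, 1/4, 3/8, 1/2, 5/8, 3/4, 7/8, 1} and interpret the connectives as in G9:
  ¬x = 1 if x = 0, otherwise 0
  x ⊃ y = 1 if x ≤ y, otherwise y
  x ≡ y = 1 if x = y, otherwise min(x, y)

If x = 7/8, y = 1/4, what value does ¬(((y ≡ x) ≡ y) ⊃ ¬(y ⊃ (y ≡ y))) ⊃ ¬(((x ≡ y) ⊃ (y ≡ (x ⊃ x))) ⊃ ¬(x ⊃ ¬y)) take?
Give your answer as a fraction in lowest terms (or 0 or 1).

y ≡ x = 1/4 ≡ 7/8 = 1/4
(y ≡ x) ≡ y = 1/4 ≡ 1/4 = 1
y ≡ y = 1/4 ≡ 1/4 = 1
y ⊃ (y ≡ y) = 1/4 ⊃ 1 = 1
¬(y ⊃ (y ≡ y)) = ¬1 = 0
((y ≡ x) ≡ y) ⊃ ¬(y ⊃ (y ≡ y)) = 1 ⊃ 0 = 0
¬(((y ≡ x) ≡ y) ⊃ ¬(y ⊃ (y ≡ y))) = ¬0 = 1
x ≡ y = 7/8 ≡ 1/4 = 1/4
x ⊃ x = 7/8 ⊃ 7/8 = 1
y ≡ (x ⊃ x) = 1/4 ≡ 1 = 1/4
(x ≡ y) ⊃ (y ≡ (x ⊃ x)) = 1/4 ⊃ 1/4 = 1
¬y = ¬1/4 = 0
x ⊃ ¬y = 7/8 ⊃ 0 = 0
¬(x ⊃ ¬y) = ¬0 = 1
((x ≡ y) ⊃ (y ≡ (x ⊃ x))) ⊃ ¬(x ⊃ ¬y) = 1 ⊃ 1 = 1
¬(((x ≡ y) ⊃ (y ≡ (x ⊃ x))) ⊃ ¬(x ⊃ ¬y)) = ¬1 = 0
¬(((y ≡ x) ≡ y) ⊃ ¬(y ⊃ (y ≡ y))) ⊃ ¬(((x ≡ y) ⊃ (y ≡ (x ⊃ x))) ⊃ ¬(x ⊃ ¬y)) = 1 ⊃ 0 = 0

0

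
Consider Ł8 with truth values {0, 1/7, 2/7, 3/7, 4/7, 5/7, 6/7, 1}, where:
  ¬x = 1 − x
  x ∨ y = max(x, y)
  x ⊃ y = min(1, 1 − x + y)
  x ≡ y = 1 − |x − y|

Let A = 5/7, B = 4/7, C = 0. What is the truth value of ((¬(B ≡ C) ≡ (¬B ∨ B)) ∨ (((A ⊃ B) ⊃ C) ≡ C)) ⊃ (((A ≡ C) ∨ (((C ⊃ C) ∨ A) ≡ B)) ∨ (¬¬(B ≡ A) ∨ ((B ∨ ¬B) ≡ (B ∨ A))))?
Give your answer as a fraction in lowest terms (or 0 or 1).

B ≡ C = 4/7 ≡ 0 = 3/7
¬(B ≡ C) = ¬3/7 = 4/7
¬B = ¬4/7 = 3/7
¬B ∨ B = 3/7 ∨ 4/7 = 4/7
¬(B ≡ C) ≡ (¬B ∨ B) = 4/7 ≡ 4/7 = 1
A ⊃ B = 5/7 ⊃ 4/7 = 6/7
(A ⊃ B) ⊃ C = 6/7 ⊃ 0 = 1/7
((A ⊃ B) ⊃ C) ≡ C = 1/7 ≡ 0 = 6/7
(¬(B ≡ C) ≡ (¬B ∨ B)) ∨ (((A ⊃ B) ⊃ C) ≡ C) = 1 ∨ 6/7 = 1
A ≡ C = 5/7 ≡ 0 = 2/7
C ⊃ C = 0 ⊃ 0 = 1
(C ⊃ C) ∨ A = 1 ∨ 5/7 = 1
((C ⊃ C) ∨ A) ≡ B = 1 ≡ 4/7 = 4/7
(A ≡ C) ∨ (((C ⊃ C) ∨ A) ≡ B) = 2/7 ∨ 4/7 = 4/7
B ≡ A = 4/7 ≡ 5/7 = 6/7
¬(B ≡ A) = ¬6/7 = 1/7
¬¬(B ≡ A) = ¬1/7 = 6/7
¬B = ¬4/7 = 3/7
B ∨ ¬B = 4/7 ∨ 3/7 = 4/7
B ∨ A = 4/7 ∨ 5/7 = 5/7
(B ∨ ¬B) ≡ (B ∨ A) = 4/7 ≡ 5/7 = 6/7
¬¬(B ≡ A) ∨ ((B ∨ ¬B) ≡ (B ∨ A)) = 6/7 ∨ 6/7 = 6/7
((A ≡ C) ∨ (((C ⊃ C) ∨ A) ≡ B)) ∨ (¬¬(B ≡ A) ∨ ((B ∨ ¬B) ≡ (B ∨ A))) = 4/7 ∨ 6/7 = 6/7
((¬(B ≡ C) ≡ (¬B ∨ B)) ∨ (((A ⊃ B) ⊃ C) ≡ C)) ⊃ (((A ≡ C) ∨ (((C ⊃ C) ∨ A) ≡ B)) ∨ (¬¬(B ≡ A) ∨ ((B ∨ ¬B) ≡ (B ∨ A)))) = 1 ⊃ 6/7 = 6/7

6/7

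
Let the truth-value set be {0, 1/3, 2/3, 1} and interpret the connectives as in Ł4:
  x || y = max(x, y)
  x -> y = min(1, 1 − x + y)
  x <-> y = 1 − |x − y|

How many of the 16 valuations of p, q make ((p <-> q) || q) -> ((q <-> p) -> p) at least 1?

p = 0, q = 0 ↦ 0  <
p = 0, q = 1/3 ↦ 2/3  <
p = 0, q = 2/3 ↦ 1  ≥
p = 0, q = 1 ↦ 1  ≥
p = 1/3, q = 0 ↦ 1  ≥
p = 1/3, q = 1/3 ↦ 1/3  <
p = 1/3, q = 2/3 ↦ 1  ≥
p = 1/3, q = 1 ↦ 1  ≥
p = 2/3, q = 0 ↦ 1  ≥
p = 2/3, q = 1/3 ↦ 1  ≥
p = 2/3, q = 2/3 ↦ 2/3  <
p = 2/3, q = 1 ↦ 1  ≥
p = 1, q = 0 ↦ 1  ≥
p = 1, q = 1/3 ↦ 1  ≥
p = 1, q = 2/3 ↦ 1  ≥
p = 1, q = 1 ↦ 1  ≥
So 12 of the 16 assignments meet the threshold.

12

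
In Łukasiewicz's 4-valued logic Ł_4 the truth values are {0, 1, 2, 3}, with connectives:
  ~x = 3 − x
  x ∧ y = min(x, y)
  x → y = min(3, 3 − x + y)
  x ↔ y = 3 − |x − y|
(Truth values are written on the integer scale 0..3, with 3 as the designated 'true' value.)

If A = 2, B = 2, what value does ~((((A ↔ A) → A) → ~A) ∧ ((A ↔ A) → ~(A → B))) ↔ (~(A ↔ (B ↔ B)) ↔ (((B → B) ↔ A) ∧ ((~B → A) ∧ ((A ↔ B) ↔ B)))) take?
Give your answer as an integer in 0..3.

A ↔ A = 2 ↔ 2 = 3
(A ↔ A) → A = 3 → 2 = 2
~A = ~2 = 1
((A ↔ A) → A) → ~A = 2 → 1 = 2
A ↔ A = 2 ↔ 2 = 3
A → B = 2 → 2 = 3
~(A → B) = ~3 = 0
(A ↔ A) → ~(A → B) = 3 → 0 = 0
(((A ↔ A) → A) → ~A) ∧ ((A ↔ A) → ~(A → B)) = 2 ∧ 0 = 0
~((((A ↔ A) → A) → ~A) ∧ ((A ↔ A) → ~(A → B))) = ~0 = 3
B ↔ B = 2 ↔ 2 = 3
A ↔ (B ↔ B) = 2 ↔ 3 = 2
~(A ↔ (B ↔ B)) = ~2 = 1
B → B = 2 → 2 = 3
(B → B) ↔ A = 3 ↔ 2 = 2
~B = ~2 = 1
~B → A = 1 → 2 = 3
A ↔ B = 2 ↔ 2 = 3
(A ↔ B) ↔ B = 3 ↔ 2 = 2
(~B → A) ∧ ((A ↔ B) ↔ B) = 3 ∧ 2 = 2
((B → B) ↔ A) ∧ ((~B → A) ∧ ((A ↔ B) ↔ B)) = 2 ∧ 2 = 2
~(A ↔ (B ↔ B)) ↔ (((B → B) ↔ A) ∧ ((~B → A) ∧ ((A ↔ B) ↔ B))) = 1 ↔ 2 = 2
~((((A ↔ A) → A) → ~A) ∧ ((A ↔ A) → ~(A → B))) ↔ (~(A ↔ (B ↔ B)) ↔ (((B → B) ↔ A) ∧ ((~B → A) ∧ ((A ↔ B) ↔ B)))) = 3 ↔ 2 = 2

2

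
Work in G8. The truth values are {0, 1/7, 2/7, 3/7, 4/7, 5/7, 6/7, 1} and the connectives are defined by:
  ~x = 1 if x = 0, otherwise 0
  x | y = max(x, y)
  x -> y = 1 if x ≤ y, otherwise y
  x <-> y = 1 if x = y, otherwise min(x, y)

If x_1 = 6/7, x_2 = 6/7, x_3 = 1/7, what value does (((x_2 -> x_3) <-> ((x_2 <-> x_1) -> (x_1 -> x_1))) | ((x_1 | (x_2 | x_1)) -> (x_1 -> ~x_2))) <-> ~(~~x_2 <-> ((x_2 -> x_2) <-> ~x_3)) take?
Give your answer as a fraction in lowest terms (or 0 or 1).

1/7

x_2 -> x_3 = 6/7 -> 1/7 = 1/7
x_2 <-> x_1 = 6/7 <-> 6/7 = 1
x_1 -> x_1 = 6/7 -> 6/7 = 1
(x_2 <-> x_1) -> (x_1 -> x_1) = 1 -> 1 = 1
(x_2 -> x_3) <-> ((x_2 <-> x_1) -> (x_1 -> x_1)) = 1/7 <-> 1 = 1/7
x_2 | x_1 = 6/7 | 6/7 = 6/7
x_1 | (x_2 | x_1) = 6/7 | 6/7 = 6/7
~x_2 = ~6/7 = 0
x_1 -> ~x_2 = 6/7 -> 0 = 0
(x_1 | (x_2 | x_1)) -> (x_1 -> ~x_2) = 6/7 -> 0 = 0
((x_2 -> x_3) <-> ((x_2 <-> x_1) -> (x_1 -> x_1))) | ((x_1 | (x_2 | x_1)) -> (x_1 -> ~x_2)) = 1/7 | 0 = 1/7
~x_2 = ~6/7 = 0
~~x_2 = ~0 = 1
x_2 -> x_2 = 6/7 -> 6/7 = 1
~x_3 = ~1/7 = 0
(x_2 -> x_2) <-> ~x_3 = 1 <-> 0 = 0
~~x_2 <-> ((x_2 -> x_2) <-> ~x_3) = 1 <-> 0 = 0
~(~~x_2 <-> ((x_2 -> x_2) <-> ~x_3)) = ~0 = 1
(((x_2 -> x_3) <-> ((x_2 <-> x_1) -> (x_1 -> x_1))) | ((x_1 | (x_2 | x_1)) -> (x_1 -> ~x_2))) <-> ~(~~x_2 <-> ((x_2 -> x_2) <-> ~x_3)) = 1/7 <-> 1 = 1/7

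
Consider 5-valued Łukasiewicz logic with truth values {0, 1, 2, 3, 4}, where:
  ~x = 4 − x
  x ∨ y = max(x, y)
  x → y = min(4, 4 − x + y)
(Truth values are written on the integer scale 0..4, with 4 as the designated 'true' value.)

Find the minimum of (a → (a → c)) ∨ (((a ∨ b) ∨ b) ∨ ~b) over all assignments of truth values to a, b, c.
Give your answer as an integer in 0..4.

3

Take a = 3, b = 1, c = 0:
a → c = 3 → 0 = 1
a → (a → c) = 3 → 1 = 2
a ∨ b = 3 ∨ 1 = 3
(a ∨ b) ∨ b = 3 ∨ 1 = 3
~b = ~1 = 3
((a ∨ b) ∨ b) ∨ ~b = 3 ∨ 3 = 3
(a → (a → c)) ∨ (((a ∨ b) ∨ b) ∨ ~b) = 2 ∨ 3 = 3
No assignment yields a value below 3, so this is the minimum.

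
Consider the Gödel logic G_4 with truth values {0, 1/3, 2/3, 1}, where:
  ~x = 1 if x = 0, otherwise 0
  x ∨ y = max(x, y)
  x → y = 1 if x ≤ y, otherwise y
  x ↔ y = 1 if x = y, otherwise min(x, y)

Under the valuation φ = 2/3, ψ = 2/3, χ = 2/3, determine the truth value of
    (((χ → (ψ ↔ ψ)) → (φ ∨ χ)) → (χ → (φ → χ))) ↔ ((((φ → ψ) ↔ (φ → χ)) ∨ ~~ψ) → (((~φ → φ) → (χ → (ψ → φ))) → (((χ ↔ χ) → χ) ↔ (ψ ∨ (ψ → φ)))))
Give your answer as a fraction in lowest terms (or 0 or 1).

ψ ↔ ψ = 2/3 ↔ 2/3 = 1
χ → (ψ ↔ ψ) = 2/3 → 1 = 1
φ ∨ χ = 2/3 ∨ 2/3 = 2/3
(χ → (ψ ↔ ψ)) → (φ ∨ χ) = 1 → 2/3 = 2/3
φ → χ = 2/3 → 2/3 = 1
χ → (φ → χ) = 2/3 → 1 = 1
((χ → (ψ ↔ ψ)) → (φ ∨ χ)) → (χ → (φ → χ)) = 2/3 → 1 = 1
φ → ψ = 2/3 → 2/3 = 1
φ → χ = 2/3 → 2/3 = 1
(φ → ψ) ↔ (φ → χ) = 1 ↔ 1 = 1
~ψ = ~2/3 = 0
~~ψ = ~0 = 1
((φ → ψ) ↔ (φ → χ)) ∨ ~~ψ = 1 ∨ 1 = 1
~φ = ~2/3 = 0
~φ → φ = 0 → 2/3 = 1
ψ → φ = 2/3 → 2/3 = 1
χ → (ψ → φ) = 2/3 → 1 = 1
(~φ → φ) → (χ → (ψ → φ)) = 1 → 1 = 1
χ ↔ χ = 2/3 ↔ 2/3 = 1
(χ ↔ χ) → χ = 1 → 2/3 = 2/3
ψ → φ = 2/3 → 2/3 = 1
ψ ∨ (ψ → φ) = 2/3 ∨ 1 = 1
((χ ↔ χ) → χ) ↔ (ψ ∨ (ψ → φ)) = 2/3 ↔ 1 = 2/3
((~φ → φ) → (χ → (ψ → φ))) → (((χ ↔ χ) → χ) ↔ (ψ ∨ (ψ → φ))) = 1 → 2/3 = 2/3
(((φ → ψ) ↔ (φ → χ)) ∨ ~~ψ) → (((~φ → φ) → (χ → (ψ → φ))) → (((χ ↔ χ) → χ) ↔ (ψ ∨ (ψ → φ)))) = 1 → 2/3 = 2/3
(((χ → (ψ ↔ ψ)) → (φ ∨ χ)) → (χ → (φ → χ))) ↔ ((((φ → ψ) ↔ (φ → χ)) ∨ ~~ψ) → (((~φ → φ) → (χ → (ψ → φ))) → (((χ ↔ χ) → χ) ↔ (ψ ∨ (ψ → φ))))) = 1 ↔ 2/3 = 2/3

2/3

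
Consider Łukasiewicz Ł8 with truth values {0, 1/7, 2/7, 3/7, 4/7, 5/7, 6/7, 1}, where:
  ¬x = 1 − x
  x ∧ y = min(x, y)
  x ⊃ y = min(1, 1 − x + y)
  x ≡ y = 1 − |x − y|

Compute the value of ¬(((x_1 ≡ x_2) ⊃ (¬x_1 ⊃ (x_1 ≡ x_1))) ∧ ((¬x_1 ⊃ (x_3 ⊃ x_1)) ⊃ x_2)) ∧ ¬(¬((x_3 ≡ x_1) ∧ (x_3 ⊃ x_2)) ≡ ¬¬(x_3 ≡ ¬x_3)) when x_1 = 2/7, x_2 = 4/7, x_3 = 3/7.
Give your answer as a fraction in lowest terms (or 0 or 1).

3/7

x_1 ≡ x_2 = 2/7 ≡ 4/7 = 5/7
¬x_1 = ¬2/7 = 5/7
x_1 ≡ x_1 = 2/7 ≡ 2/7 = 1
¬x_1 ⊃ (x_1 ≡ x_1) = 5/7 ⊃ 1 = 1
(x_1 ≡ x_2) ⊃ (¬x_1 ⊃ (x_1 ≡ x_1)) = 5/7 ⊃ 1 = 1
¬x_1 = ¬2/7 = 5/7
x_3 ⊃ x_1 = 3/7 ⊃ 2/7 = 6/7
¬x_1 ⊃ (x_3 ⊃ x_1) = 5/7 ⊃ 6/7 = 1
(¬x_1 ⊃ (x_3 ⊃ x_1)) ⊃ x_2 = 1 ⊃ 4/7 = 4/7
((x_1 ≡ x_2) ⊃ (¬x_1 ⊃ (x_1 ≡ x_1))) ∧ ((¬x_1 ⊃ (x_3 ⊃ x_1)) ⊃ x_2) = 1 ∧ 4/7 = 4/7
¬(((x_1 ≡ x_2) ⊃ (¬x_1 ⊃ (x_1 ≡ x_1))) ∧ ((¬x_1 ⊃ (x_3 ⊃ x_1)) ⊃ x_2)) = ¬4/7 = 3/7
x_3 ≡ x_1 = 3/7 ≡ 2/7 = 6/7
x_3 ⊃ x_2 = 3/7 ⊃ 4/7 = 1
(x_3 ≡ x_1) ∧ (x_3 ⊃ x_2) = 6/7 ∧ 1 = 6/7
¬((x_3 ≡ x_1) ∧ (x_3 ⊃ x_2)) = ¬6/7 = 1/7
¬x_3 = ¬3/7 = 4/7
x_3 ≡ ¬x_3 = 3/7 ≡ 4/7 = 6/7
¬(x_3 ≡ ¬x_3) = ¬6/7 = 1/7
¬¬(x_3 ≡ ¬x_3) = ¬1/7 = 6/7
¬((x_3 ≡ x_1) ∧ (x_3 ⊃ x_2)) ≡ ¬¬(x_3 ≡ ¬x_3) = 1/7 ≡ 6/7 = 2/7
¬(¬((x_3 ≡ x_1) ∧ (x_3 ⊃ x_2)) ≡ ¬¬(x_3 ≡ ¬x_3)) = ¬2/7 = 5/7
¬(((x_1 ≡ x_2) ⊃ (¬x_1 ⊃ (x_1 ≡ x_1))) ∧ ((¬x_1 ⊃ (x_3 ⊃ x_1)) ⊃ x_2)) ∧ ¬(¬((x_3 ≡ x_1) ∧ (x_3 ⊃ x_2)) ≡ ¬¬(x_3 ≡ ¬x_3)) = 3/7 ∧ 5/7 = 3/7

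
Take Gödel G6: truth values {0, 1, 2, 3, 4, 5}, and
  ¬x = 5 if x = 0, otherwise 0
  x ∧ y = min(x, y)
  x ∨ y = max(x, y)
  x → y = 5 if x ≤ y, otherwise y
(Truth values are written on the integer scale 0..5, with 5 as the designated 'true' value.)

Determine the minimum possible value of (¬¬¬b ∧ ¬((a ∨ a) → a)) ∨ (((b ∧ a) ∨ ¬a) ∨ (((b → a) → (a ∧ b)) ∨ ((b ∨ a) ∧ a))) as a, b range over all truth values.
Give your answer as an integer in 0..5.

1

Take a = 1, b = 0:
¬b = ¬0 = 5
¬¬b = ¬5 = 0
¬¬¬b = ¬0 = 5
a ∨ a = 1 ∨ 1 = 1
(a ∨ a) → a = 1 → 1 = 5
¬((a ∨ a) → a) = ¬5 = 0
¬¬¬b ∧ ¬((a ∨ a) → a) = 5 ∧ 0 = 0
b ∧ a = 0 ∧ 1 = 0
¬a = ¬1 = 0
(b ∧ a) ∨ ¬a = 0 ∨ 0 = 0
b → a = 0 → 1 = 5
a ∧ b = 1 ∧ 0 = 0
(b → a) → (a ∧ b) = 5 → 0 = 0
b ∨ a = 0 ∨ 1 = 1
(b ∨ a) ∧ a = 1 ∧ 1 = 1
((b → a) → (a ∧ b)) ∨ ((b ∨ a) ∧ a) = 0 ∨ 1 = 1
((b ∧ a) ∨ ¬a) ∨ (((b → a) → (a ∧ b)) ∨ ((b ∨ a) ∧ a)) = 0 ∨ 1 = 1
(¬¬¬b ∧ ¬((a ∨ a) → a)) ∨ (((b ∧ a) ∨ ¬a) ∨ (((b → a) → (a ∧ b)) ∨ ((b ∨ a) ∧ a))) = 0 ∨ 1 = 1
No assignment yields a value below 1, so this is the minimum.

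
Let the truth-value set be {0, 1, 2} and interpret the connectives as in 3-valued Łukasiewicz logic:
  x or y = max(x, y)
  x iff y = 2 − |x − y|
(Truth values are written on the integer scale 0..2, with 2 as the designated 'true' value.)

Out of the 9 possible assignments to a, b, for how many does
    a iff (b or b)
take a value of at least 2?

a = 0, b = 0 ↦ 2  ≥
a = 0, b = 1 ↦ 1  <
a = 0, b = 2 ↦ 0  <
a = 1, b = 0 ↦ 1  <
a = 1, b = 1 ↦ 2  ≥
a = 1, b = 2 ↦ 1  <
a = 2, b = 0 ↦ 0  <
a = 2, b = 1 ↦ 1  <
a = 2, b = 2 ↦ 2  ≥
So 3 of the 9 assignments meet the threshold.

3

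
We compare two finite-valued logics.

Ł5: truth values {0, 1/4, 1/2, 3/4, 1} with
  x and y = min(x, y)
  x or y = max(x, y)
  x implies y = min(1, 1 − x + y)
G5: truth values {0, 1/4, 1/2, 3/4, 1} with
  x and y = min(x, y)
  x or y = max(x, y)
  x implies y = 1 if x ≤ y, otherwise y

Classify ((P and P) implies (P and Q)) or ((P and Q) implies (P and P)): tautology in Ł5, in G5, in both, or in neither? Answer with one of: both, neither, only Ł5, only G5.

In Ł5: every assignment gives 1 — tautology.
In G5: every assignment gives 1 — tautology.

both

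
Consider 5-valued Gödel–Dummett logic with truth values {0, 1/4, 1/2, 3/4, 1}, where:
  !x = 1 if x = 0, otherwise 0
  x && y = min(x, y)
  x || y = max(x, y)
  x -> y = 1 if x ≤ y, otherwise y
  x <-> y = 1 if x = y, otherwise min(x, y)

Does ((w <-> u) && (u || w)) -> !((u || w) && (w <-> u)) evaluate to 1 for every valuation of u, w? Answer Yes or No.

No

Counterexample: take u = 1/4, w = 1/4.
w <-> u = 1/4 <-> 1/4 = 1
u || w = 1/4 || 1/4 = 1/4
(w <-> u) && (u || w) = 1 && 1/4 = 1/4
(u || w) && (w <-> u) = 1/4 && 1 = 1/4
!((u || w) && (w <-> u)) = !1/4 = 0
((w <-> u) && (u || w)) -> !((u || w) && (w <-> u)) = 1/4 -> 0 = 0
This gives 0 ≠ 1.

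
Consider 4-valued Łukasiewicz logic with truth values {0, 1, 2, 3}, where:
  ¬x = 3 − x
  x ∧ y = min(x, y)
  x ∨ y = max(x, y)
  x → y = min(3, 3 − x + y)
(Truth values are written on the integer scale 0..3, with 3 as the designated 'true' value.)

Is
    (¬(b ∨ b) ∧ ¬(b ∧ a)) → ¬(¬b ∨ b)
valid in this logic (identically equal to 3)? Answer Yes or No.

No

Counterexample: take a = 0, b = 0.
b ∨ b = 0 ∨ 0 = 0
¬(b ∨ b) = ¬0 = 3
b ∧ a = 0 ∧ 0 = 0
¬(b ∧ a) = ¬0 = 3
¬(b ∨ b) ∧ ¬(b ∧ a) = 3 ∧ 3 = 3
¬b = ¬0 = 3
¬b ∨ b = 3 ∨ 0 = 3
¬(¬b ∨ b) = ¬3 = 0
(¬(b ∨ b) ∧ ¬(b ∧ a)) → ¬(¬b ∨ b) = 3 → 0 = 0
This gives 0 ≠ 3.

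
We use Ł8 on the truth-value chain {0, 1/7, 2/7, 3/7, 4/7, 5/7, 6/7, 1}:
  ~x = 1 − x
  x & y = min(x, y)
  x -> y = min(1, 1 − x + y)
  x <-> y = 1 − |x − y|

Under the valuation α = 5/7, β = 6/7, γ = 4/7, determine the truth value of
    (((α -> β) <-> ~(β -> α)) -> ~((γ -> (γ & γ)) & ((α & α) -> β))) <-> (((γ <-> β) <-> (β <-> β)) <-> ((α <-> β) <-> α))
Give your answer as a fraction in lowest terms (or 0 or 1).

α -> β = 5/7 -> 6/7 = 1
β -> α = 6/7 -> 5/7 = 6/7
~(β -> α) = ~6/7 = 1/7
(α -> β) <-> ~(β -> α) = 1 <-> 1/7 = 1/7
γ & γ = 4/7 & 4/7 = 4/7
γ -> (γ & γ) = 4/7 -> 4/7 = 1
α & α = 5/7 & 5/7 = 5/7
(α & α) -> β = 5/7 -> 6/7 = 1
(γ -> (γ & γ)) & ((α & α) -> β) = 1 & 1 = 1
~((γ -> (γ & γ)) & ((α & α) -> β)) = ~1 = 0
((α -> β) <-> ~(β -> α)) -> ~((γ -> (γ & γ)) & ((α & α) -> β)) = 1/7 -> 0 = 6/7
γ <-> β = 4/7 <-> 6/7 = 5/7
β <-> β = 6/7 <-> 6/7 = 1
(γ <-> β) <-> (β <-> β) = 5/7 <-> 1 = 5/7
α <-> β = 5/7 <-> 6/7 = 6/7
(α <-> β) <-> α = 6/7 <-> 5/7 = 6/7
((γ <-> β) <-> (β <-> β)) <-> ((α <-> β) <-> α) = 5/7 <-> 6/7 = 6/7
(((α -> β) <-> ~(β -> α)) -> ~((γ -> (γ & γ)) & ((α & α) -> β))) <-> (((γ <-> β) <-> (β <-> β)) <-> ((α <-> β) <-> α)) = 6/7 <-> 6/7 = 1

1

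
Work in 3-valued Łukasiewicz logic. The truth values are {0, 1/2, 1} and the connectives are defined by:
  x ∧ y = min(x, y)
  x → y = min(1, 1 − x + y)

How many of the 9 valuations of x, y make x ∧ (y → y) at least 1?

x = 0, y = 0 ↦ 0  <
x = 0, y = 1/2 ↦ 0  <
x = 0, y = 1 ↦ 0  <
x = 1/2, y = 0 ↦ 1/2  <
x = 1/2, y = 1/2 ↦ 1/2  <
x = 1/2, y = 1 ↦ 1/2  <
x = 1, y = 0 ↦ 1  ≥
x = 1, y = 1/2 ↦ 1  ≥
x = 1, y = 1 ↦ 1  ≥
So 3 of the 9 assignments meet the threshold.

3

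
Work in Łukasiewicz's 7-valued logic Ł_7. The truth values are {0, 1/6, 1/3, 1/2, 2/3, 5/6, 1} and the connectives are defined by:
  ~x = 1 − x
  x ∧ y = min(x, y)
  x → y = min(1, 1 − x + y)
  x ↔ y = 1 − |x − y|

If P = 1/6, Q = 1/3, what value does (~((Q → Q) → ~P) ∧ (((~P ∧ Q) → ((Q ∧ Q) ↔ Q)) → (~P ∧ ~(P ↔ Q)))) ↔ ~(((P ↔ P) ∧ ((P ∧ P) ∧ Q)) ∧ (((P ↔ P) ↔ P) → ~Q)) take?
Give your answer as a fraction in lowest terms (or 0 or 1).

1/3

Q → Q = 1/3 → 1/3 = 1
~P = ~1/6 = 5/6
(Q → Q) → ~P = 1 → 5/6 = 5/6
~((Q → Q) → ~P) = ~5/6 = 1/6
~P = ~1/6 = 5/6
~P ∧ Q = 5/6 ∧ 1/3 = 1/3
Q ∧ Q = 1/3 ∧ 1/3 = 1/3
(Q ∧ Q) ↔ Q = 1/3 ↔ 1/3 = 1
(~P ∧ Q) → ((Q ∧ Q) ↔ Q) = 1/3 → 1 = 1
~P = ~1/6 = 5/6
P ↔ Q = 1/6 ↔ 1/3 = 5/6
~(P ↔ Q) = ~5/6 = 1/6
~P ∧ ~(P ↔ Q) = 5/6 ∧ 1/6 = 1/6
((~P ∧ Q) → ((Q ∧ Q) ↔ Q)) → (~P ∧ ~(P ↔ Q)) = 1 → 1/6 = 1/6
~((Q → Q) → ~P) ∧ (((~P ∧ Q) → ((Q ∧ Q) ↔ Q)) → (~P ∧ ~(P ↔ Q))) = 1/6 ∧ 1/6 = 1/6
P ↔ P = 1/6 ↔ 1/6 = 1
P ∧ P = 1/6 ∧ 1/6 = 1/6
(P ∧ P) ∧ Q = 1/6 ∧ 1/3 = 1/6
(P ↔ P) ∧ ((P ∧ P) ∧ Q) = 1 ∧ 1/6 = 1/6
P ↔ P = 1/6 ↔ 1/6 = 1
(P ↔ P) ↔ P = 1 ↔ 1/6 = 1/6
~Q = ~1/3 = 2/3
((P ↔ P) ↔ P) → ~Q = 1/6 → 2/3 = 1
((P ↔ P) ∧ ((P ∧ P) ∧ Q)) ∧ (((P ↔ P) ↔ P) → ~Q) = 1/6 ∧ 1 = 1/6
~(((P ↔ P) ∧ ((P ∧ P) ∧ Q)) ∧ (((P ↔ P) ↔ P) → ~Q)) = ~1/6 = 5/6
(~((Q → Q) → ~P) ∧ (((~P ∧ Q) → ((Q ∧ Q) ↔ Q)) → (~P ∧ ~(P ↔ Q)))) ↔ ~(((P ↔ P) ∧ ((P ∧ P) ∧ Q)) ∧ (((P ↔ P) ↔ P) → ~Q)) = 1/6 ↔ 5/6 = 1/3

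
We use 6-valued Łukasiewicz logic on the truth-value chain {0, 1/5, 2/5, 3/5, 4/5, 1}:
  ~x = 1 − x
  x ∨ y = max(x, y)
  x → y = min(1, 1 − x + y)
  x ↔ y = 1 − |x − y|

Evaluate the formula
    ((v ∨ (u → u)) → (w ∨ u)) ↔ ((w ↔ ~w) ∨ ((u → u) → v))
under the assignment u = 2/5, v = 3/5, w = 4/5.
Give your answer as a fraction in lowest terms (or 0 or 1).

4/5

u → u = 2/5 → 2/5 = 1
v ∨ (u → u) = 3/5 ∨ 1 = 1
w ∨ u = 4/5 ∨ 2/5 = 4/5
(v ∨ (u → u)) → (w ∨ u) = 1 → 4/5 = 4/5
~w = ~4/5 = 1/5
w ↔ ~w = 4/5 ↔ 1/5 = 2/5
u → u = 2/5 → 2/5 = 1
(u → u) → v = 1 → 3/5 = 3/5
(w ↔ ~w) ∨ ((u → u) → v) = 2/5 ∨ 3/5 = 3/5
((v ∨ (u → u)) → (w ∨ u)) ↔ ((w ↔ ~w) ∨ ((u → u) → v)) = 4/5 ↔ 3/5 = 4/5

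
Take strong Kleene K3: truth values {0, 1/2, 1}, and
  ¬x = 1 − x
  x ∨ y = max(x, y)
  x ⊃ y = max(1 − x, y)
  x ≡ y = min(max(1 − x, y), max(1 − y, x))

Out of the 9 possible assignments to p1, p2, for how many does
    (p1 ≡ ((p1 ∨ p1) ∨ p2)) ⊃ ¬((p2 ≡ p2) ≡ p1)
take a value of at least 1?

p1 = 0, p2 = 0 ↦ 1  ≥
p1 = 0, p2 = 1/2 ↦ 1/2  <
p1 = 0, p2 = 1 ↦ 1  ≥
p1 = 1/2, p2 = 0 ↦ 1/2  <
p1 = 1/2, p2 = 1/2 ↦ 1/2  <
p1 = 1/2, p2 = 1 ↦ 1/2  <
p1 = 1, p2 = 0 ↦ 0  <
p1 = 1, p2 = 1/2 ↦ 1/2  <
p1 = 1, p2 = 1 ↦ 0  <
So 2 of the 9 assignments meet the threshold.

2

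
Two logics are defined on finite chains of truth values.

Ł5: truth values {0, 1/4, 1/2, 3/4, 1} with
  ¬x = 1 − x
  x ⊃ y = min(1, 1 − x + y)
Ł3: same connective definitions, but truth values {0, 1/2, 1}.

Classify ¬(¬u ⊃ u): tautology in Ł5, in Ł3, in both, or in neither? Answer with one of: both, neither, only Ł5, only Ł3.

In Ł5: at u = 1/4 the value is 1/2 — not a tautology.
In Ł3: at u = 1/2 the value is 0 — not a tautology.

neither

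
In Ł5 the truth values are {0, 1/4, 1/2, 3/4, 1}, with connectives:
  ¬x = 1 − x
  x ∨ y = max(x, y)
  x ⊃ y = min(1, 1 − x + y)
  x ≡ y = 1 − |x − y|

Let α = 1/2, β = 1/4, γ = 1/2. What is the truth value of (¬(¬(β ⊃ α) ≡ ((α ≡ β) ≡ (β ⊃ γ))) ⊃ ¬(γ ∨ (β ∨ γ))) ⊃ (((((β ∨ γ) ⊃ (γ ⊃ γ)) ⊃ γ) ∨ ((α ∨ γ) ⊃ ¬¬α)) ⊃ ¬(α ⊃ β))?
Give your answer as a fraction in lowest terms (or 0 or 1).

β ⊃ α = 1/4 ⊃ 1/2 = 1
¬(β ⊃ α) = ¬1 = 0
α ≡ β = 1/2 ≡ 1/4 = 3/4
β ⊃ γ = 1/4 ⊃ 1/2 = 1
(α ≡ β) ≡ (β ⊃ γ) = 3/4 ≡ 1 = 3/4
¬(β ⊃ α) ≡ ((α ≡ β) ≡ (β ⊃ γ)) = 0 ≡ 3/4 = 1/4
¬(¬(β ⊃ α) ≡ ((α ≡ β) ≡ (β ⊃ γ))) = ¬1/4 = 3/4
β ∨ γ = 1/4 ∨ 1/2 = 1/2
γ ∨ (β ∨ γ) = 1/2 ∨ 1/2 = 1/2
¬(γ ∨ (β ∨ γ)) = ¬1/2 = 1/2
¬(¬(β ⊃ α) ≡ ((α ≡ β) ≡ (β ⊃ γ))) ⊃ ¬(γ ∨ (β ∨ γ)) = 3/4 ⊃ 1/2 = 3/4
β ∨ γ = 1/4 ∨ 1/2 = 1/2
γ ⊃ γ = 1/2 ⊃ 1/2 = 1
(β ∨ γ) ⊃ (γ ⊃ γ) = 1/2 ⊃ 1 = 1
((β ∨ γ) ⊃ (γ ⊃ γ)) ⊃ γ = 1 ⊃ 1/2 = 1/2
α ∨ γ = 1/2 ∨ 1/2 = 1/2
¬α = ¬1/2 = 1/2
¬¬α = ¬1/2 = 1/2
(α ∨ γ) ⊃ ¬¬α = 1/2 ⊃ 1/2 = 1
(((β ∨ γ) ⊃ (γ ⊃ γ)) ⊃ γ) ∨ ((α ∨ γ) ⊃ ¬¬α) = 1/2 ∨ 1 = 1
α ⊃ β = 1/2 ⊃ 1/4 = 3/4
¬(α ⊃ β) = ¬3/4 = 1/4
((((β ∨ γ) ⊃ (γ ⊃ γ)) ⊃ γ) ∨ ((α ∨ γ) ⊃ ¬¬α)) ⊃ ¬(α ⊃ β) = 1 ⊃ 1/4 = 1/4
(¬(¬(β ⊃ α) ≡ ((α ≡ β) ≡ (β ⊃ γ))) ⊃ ¬(γ ∨ (β ∨ γ))) ⊃ (((((β ∨ γ) ⊃ (γ ⊃ γ)) ⊃ γ) ∨ ((α ∨ γ) ⊃ ¬¬α)) ⊃ ¬(α ⊃ β)) = 3/4 ⊃ 1/4 = 1/2

1/2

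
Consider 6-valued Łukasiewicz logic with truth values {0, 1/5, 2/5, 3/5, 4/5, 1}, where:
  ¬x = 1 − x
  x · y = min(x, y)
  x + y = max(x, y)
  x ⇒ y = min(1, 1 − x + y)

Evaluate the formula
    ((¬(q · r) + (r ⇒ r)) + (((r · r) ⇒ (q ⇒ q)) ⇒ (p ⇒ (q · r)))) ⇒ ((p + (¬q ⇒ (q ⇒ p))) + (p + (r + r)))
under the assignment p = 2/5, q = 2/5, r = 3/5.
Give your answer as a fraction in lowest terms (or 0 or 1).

q · r = 2/5 · 3/5 = 2/5
¬(q · r) = ¬2/5 = 3/5
r ⇒ r = 3/5 ⇒ 3/5 = 1
¬(q · r) + (r ⇒ r) = 3/5 + 1 = 1
r · r = 3/5 · 3/5 = 3/5
q ⇒ q = 2/5 ⇒ 2/5 = 1
(r · r) ⇒ (q ⇒ q) = 3/5 ⇒ 1 = 1
q · r = 2/5 · 3/5 = 2/5
p ⇒ (q · r) = 2/5 ⇒ 2/5 = 1
((r · r) ⇒ (q ⇒ q)) ⇒ (p ⇒ (q · r)) = 1 ⇒ 1 = 1
(¬(q · r) + (r ⇒ r)) + (((r · r) ⇒ (q ⇒ q)) ⇒ (p ⇒ (q · r))) = 1 + 1 = 1
¬q = ¬2/5 = 3/5
q ⇒ p = 2/5 ⇒ 2/5 = 1
¬q ⇒ (q ⇒ p) = 3/5 ⇒ 1 = 1
p + (¬q ⇒ (q ⇒ p)) = 2/5 + 1 = 1
r + r = 3/5 + 3/5 = 3/5
p + (r + r) = 2/5 + 3/5 = 3/5
(p + (¬q ⇒ (q ⇒ p))) + (p + (r + r)) = 1 + 3/5 = 1
((¬(q · r) + (r ⇒ r)) + (((r · r) ⇒ (q ⇒ q)) ⇒ (p ⇒ (q · r)))) ⇒ ((p + (¬q ⇒ (q ⇒ p))) + (p + (r + r))) = 1 ⇒ 1 = 1

1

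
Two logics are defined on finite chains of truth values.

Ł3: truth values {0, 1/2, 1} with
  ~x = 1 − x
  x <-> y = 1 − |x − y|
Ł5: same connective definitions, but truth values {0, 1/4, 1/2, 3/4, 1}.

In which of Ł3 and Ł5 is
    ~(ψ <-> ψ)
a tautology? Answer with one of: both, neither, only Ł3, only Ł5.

neither

In Ł3: at ψ = 0 the value is 0 — not a tautology.
In Ł5: at ψ = 0 the value is 0 — not a tautology.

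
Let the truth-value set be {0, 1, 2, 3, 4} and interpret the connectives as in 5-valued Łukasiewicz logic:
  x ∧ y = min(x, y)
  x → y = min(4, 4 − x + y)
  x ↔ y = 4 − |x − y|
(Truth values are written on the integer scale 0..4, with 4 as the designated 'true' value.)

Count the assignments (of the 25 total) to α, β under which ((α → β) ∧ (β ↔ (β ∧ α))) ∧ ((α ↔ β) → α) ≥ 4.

value 4: 1 assignment (counts)
value 3: 6 assignments
value 2: 9 assignments
value 1: 6 assignments
value 0: 3 assignments
So 1 of the 25 assignments meets the threshold.

1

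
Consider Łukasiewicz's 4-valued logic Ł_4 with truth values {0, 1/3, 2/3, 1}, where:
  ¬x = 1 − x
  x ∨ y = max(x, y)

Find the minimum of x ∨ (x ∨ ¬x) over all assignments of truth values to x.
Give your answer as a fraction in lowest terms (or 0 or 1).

Take x = 1/3:
¬x = ¬1/3 = 2/3
x ∨ ¬x = 1/3 ∨ 2/3 = 2/3
x ∨ (x ∨ ¬x) = 1/3 ∨ 2/3 = 2/3
No assignment yields a value below 2/3, so this is the minimum.

2/3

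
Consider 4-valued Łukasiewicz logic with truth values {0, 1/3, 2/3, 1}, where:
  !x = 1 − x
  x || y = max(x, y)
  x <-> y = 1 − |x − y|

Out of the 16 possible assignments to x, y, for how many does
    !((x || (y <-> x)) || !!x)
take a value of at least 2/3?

x = 0, y = 0 ↦ 0  <
x = 0, y = 1/3 ↦ 1/3  <
x = 0, y = 2/3 ↦ 2/3  ≥
x = 0, y = 1 ↦ 1  ≥
x = 1/3, y = 0 ↦ 1/3  <
x = 1/3, y = 1/3 ↦ 0  <
x = 1/3, y = 2/3 ↦ 1/3  <
x = 1/3, y = 1 ↦ 2/3  ≥
x = 2/3, y = 0 ↦ 1/3  <
x = 2/3, y = 1/3 ↦ 1/3  <
x = 2/3, y = 2/3 ↦ 0  <
x = 2/3, y = 1 ↦ 1/3  <
x = 1, y = 0 ↦ 0  <
x = 1, y = 1/3 ↦ 0  <
x = 1, y = 2/3 ↦ 0  <
x = 1, y = 1 ↦ 0  <
So 3 of the 16 assignments meet the threshold.

3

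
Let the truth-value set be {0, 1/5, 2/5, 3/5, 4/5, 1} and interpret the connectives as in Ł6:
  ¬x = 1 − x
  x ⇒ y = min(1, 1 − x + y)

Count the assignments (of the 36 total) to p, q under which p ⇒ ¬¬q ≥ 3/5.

value 1: 21 assignments (counts)
value 4/5: 5 assignments (counts)
value 3/5: 4 assignments (counts)
value 2/5: 3 assignments
value 1/5: 2 assignments
value 0: 1 assignment
So 30 of the 36 assignments meet the threshold.

30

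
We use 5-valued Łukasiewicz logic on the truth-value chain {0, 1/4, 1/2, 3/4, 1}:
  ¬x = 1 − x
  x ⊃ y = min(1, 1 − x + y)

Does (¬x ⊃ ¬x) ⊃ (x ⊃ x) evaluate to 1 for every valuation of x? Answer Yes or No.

x = 0 ↦ 1
x = 1/4 ↦ 1
x = 1/2 ↦ 1
x = 3/4 ↦ 1
x = 1 ↦ 1
Every assignment gives a value ≥ 1.

Yes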